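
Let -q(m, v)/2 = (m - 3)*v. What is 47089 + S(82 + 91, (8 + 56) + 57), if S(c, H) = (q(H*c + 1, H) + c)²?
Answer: 25655531833730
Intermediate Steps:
q(m, v) = -2*v*(-3 + m) (q(m, v) = -2*(m - 3)*v = -2*(-3 + m)*v = -2*v*(-3 + m))
S(c, H) = (c + 2*H*(2 - H*c))² (S(c, H) = (2*H*(3 - (H*c + 1)) + c)² = (2*H*(3 - (1 + H*c)) + c)² = (2*H*(3 + (-1 - H*c)) + c)² = (2*H*(2 - H*c) + c)² = (c + 2*H*(2 - H*c))²)
47089 + S(82 + 91, (8 + 56) + 57) = 47089 + (-(82 + 91) + 2*((8 + 56) + 57)*(-2 + ((8 + 56) + 57)*(82 + 91)))² = 47089 + (-1*173 + 2*(64 + 57)*(-2 + (64 + 57)*173))² = 47089 + (-173 + 2*121*(-2 + 121*173))² = 47089 + (-173 + 2*121*(-2 + 20933))² = 47089 + (-173 + 2*121*20931)² = 47089 + (-173 + 5065302)² = 47089 + 5065129² = 47089 + 25655531786641 = 25655531833730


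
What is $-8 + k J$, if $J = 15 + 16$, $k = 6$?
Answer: $178$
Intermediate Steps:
$J = 31$
$-8 + k J = -8 + 6 \cdot 31 = -8 + 186 = 178$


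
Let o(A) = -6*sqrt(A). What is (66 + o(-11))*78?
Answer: 5148 - 468*I*sqrt(11) ≈ 5148.0 - 1552.2*I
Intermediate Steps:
(66 + o(-11))*78 = (66 - 6*I*sqrt(11))*78 = 5148 - 468*I*sqrt(11)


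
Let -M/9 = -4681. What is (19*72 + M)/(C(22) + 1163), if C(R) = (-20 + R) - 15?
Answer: 43497/1150 ≈ 37.823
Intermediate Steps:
M = 42129 (M = -9*(-4681) = 42129)
C(R) = -35 + R
(19*72 + M)/(C(22) + 1163) = (19*72 + 42129)/((-35 + 22) + 1163) = (1368 + 42129)/(-13 + 1163) = 43497/1150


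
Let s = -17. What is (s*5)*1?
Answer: -85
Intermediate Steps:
(s*5)*1 = -17*5*1 = -85*1 = -85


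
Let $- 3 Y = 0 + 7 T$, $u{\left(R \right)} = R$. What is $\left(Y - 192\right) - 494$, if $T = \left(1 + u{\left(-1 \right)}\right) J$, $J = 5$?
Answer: $-686$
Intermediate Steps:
$T = 0$ ($T = \left(1 - 1\right) 5 = 0 \cdot 5 = 0$)
$Y = 0$ ($Y = - \frac{0 + 7 \cdot 0}{3} = - \frac{0 + 0}{3} = \left(- \frac{1}{3}\right) 0 = 0$)
$\left(Y - 192\right) - 494 = \left(0 - 192\right) - 494 = -192 - 494 = -686$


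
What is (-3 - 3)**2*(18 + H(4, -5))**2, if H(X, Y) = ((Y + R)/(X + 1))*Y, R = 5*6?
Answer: 1764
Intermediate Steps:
R = 30
H(X, Y) = Y*(30 + Y)/(1 + X) (H(X, Y) = ((Y + 30)/(X + 1))*Y = ((30 + Y)/(1 + X))*Y = Y*(30 + Y)/(1 + X))
(-3 - 3)**2*(18 + H(4, -5))**2 = (-3 - 3)**2*(18 - 5*(30 - 5)/(1 + 4))**2 = (-6)**2*(18 - 5*25/5)**2 = 36*(18 - 5*1/5*25)**2 = 36*(18 - 25)**2 = 36*(-7)**2 = 36*49 = 1764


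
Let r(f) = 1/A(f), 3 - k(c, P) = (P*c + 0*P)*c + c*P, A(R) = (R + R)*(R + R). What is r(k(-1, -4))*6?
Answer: ⅙ ≈ 0.16667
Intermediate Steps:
A(R) = 4*R² (A(R) = (2*R)*(2*R) = 4*R²)
k(c, P) = 3 - P*c - P*c² (k(c, P) = 3 - ((P*c + 0*P)*c + c*P) = 3 - ((P*c + 0)*c + P*c) = 3 - ((P*c)*c + P*c) = 3 - (P*c² + P*c) = 3 - (P*c + P*c²) = 3 + (-P*c - P*c²) = 3 - P*c - P*c²)
r(f) = 1/(4*f²)
r(k(-1, -4))*6 = (1/(4*(3 - 1*(-4)*(-1) - 1*(-4)*(-1)²)²))*6 = (1/(4*(3 - 4 - 1*(-4)*1)²))*6 = (1/(4*(3 - 4 + 4)²))*6 = ((¼)/3²)*6 = ((¼)*(⅑))*6 = (1/36)*6 = ⅙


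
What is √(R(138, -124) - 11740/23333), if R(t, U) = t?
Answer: √74857257262/23333 ≈ 11.726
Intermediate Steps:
√(R(138, -124) - 11740/23333) = √(138 - 11740/23333) = √(3208214/23333) = √74857257262/23333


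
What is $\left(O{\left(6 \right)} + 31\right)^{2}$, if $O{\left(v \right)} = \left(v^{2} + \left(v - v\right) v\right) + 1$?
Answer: $4624$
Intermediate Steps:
$O{\left(v \right)} = 1 + v^{2}$ ($O{\left(v \right)} = \left(v^{2} + 0 v\right) + 1 = \left(v^{2} + 0\right) + 1 = v^{2} + 1 = 1 + v^{2}$)
$\left(O{\left(6 \right)} + 31\right)^{2} = \left(\left(1 + 6^{2}\right) + 31\right)^{2} = \left(\left(1 + 36\right) + 31\right)^{2} = \left(37 + 31\right)^{2} = 68^{2} = 4624$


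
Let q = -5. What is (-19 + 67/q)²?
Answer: 26244/25 ≈ 1049.8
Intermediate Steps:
(-19 + 67/q)² = (-19 + 67/(-5))² = (-19 + 67*(-⅕))² = (-19 - 67/5)² = (-162/5)² = 26244/25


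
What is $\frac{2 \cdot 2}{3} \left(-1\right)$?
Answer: $- \frac{4}{3} \approx -1.3333$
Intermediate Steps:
$\frac{2 \cdot 2}{3} \left(-1\right) = 4 \cdot \frac{1}{3} \left(-1\right) = \frac{4}{3} \left(-1\right) = - \frac{4}{3}$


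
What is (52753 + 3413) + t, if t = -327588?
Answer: -271422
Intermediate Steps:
(52753 + 3413) + t = (52753 + 3413) - 327588 = 56166 - 327588 = -271422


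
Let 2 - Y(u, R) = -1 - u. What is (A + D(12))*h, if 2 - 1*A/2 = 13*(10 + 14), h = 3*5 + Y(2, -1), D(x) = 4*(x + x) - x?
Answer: -10720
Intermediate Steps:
Y(u, R) = 3 + u (Y(u, R) = 2 - (-1 - u) = 2 + (1 + u) = 3 + u)
D(x) = 7*x (D(x) = 4*(2*x) - x = 8*x - x = 7*x)
h = 20 (h = 3*5 + (3 + 2) = 15 + 5 = 20)
A = -620 (A = 4 - 26*(10 + 14) = 4 - 26*24 = 4 - 2*312 = 4 - 624 = -620)
(A + D(12))*h = (-620 + 7*12)*20 = (-620 + 84)*20 = -536*20 = -10720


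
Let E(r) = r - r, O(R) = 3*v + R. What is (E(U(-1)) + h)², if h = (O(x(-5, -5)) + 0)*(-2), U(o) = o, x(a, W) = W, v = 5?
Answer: 400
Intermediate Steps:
O(R) = 15 + R (O(R) = 3*5 + R = 15 + R)
E(r) = 0
h = -20 (h = ((15 - 5) + 0)*(-2) = (10 + 0)*(-2) = 10*(-2) = -20)
(E(U(-1)) + h)² = (0 - 20)² = (-20)² = 400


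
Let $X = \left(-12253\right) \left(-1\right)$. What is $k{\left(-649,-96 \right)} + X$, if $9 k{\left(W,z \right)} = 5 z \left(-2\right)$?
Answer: $\frac{37079}{3} \approx 12360.0$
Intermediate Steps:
$X = 12253$
$k{\left(W,z \right)} = - \frac{10 z}{9}$ ($k{\left(W,z \right)} = \frac{5 z \left(-2\right)}{9} = \frac{\left(-10\right) z}{9} = - \frac{10 z}{9}$)
$k{\left(-649,-96 \right)} + X = \left(- \frac{10}{9}\right) \left(-96\right) + 12253 = \frac{320}{3} + 12253 = \frac{37079}{3}$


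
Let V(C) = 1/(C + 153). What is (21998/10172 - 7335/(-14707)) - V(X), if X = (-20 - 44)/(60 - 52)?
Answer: 28790075133/10845971290 ≈ 2.6544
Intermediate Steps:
X = -8 (X = -64/8 = -64*⅛ = -8)
V(C) = 1/(153 + C)
(21998/10172 - 7335/(-14707)) - V(X) = (21998/10172 - 7335/(-14707)) - 1/(153 - 8) = (21998*(1/10172) - 7335*(-1/14707)) - 1/145 = (10999/5086 + 7335/14707) - 1*1/145 = 199068103/74799802 - 1/145 = 28790075133/10845971290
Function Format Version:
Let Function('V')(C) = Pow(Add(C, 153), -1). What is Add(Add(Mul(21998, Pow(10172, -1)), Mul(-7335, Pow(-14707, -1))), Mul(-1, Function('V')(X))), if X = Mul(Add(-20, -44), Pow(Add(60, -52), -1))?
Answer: Rational(28790075133, 10845971290) ≈ 2.6544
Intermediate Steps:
X = -8 (X = Mul(-64, Pow(8, -1)) = Mul(-64, Rational(1, 8)) = -8)
Function('V')(C) = Pow(Add(153, C), -1)
Add(Add(Mul(21998, Pow(10172, -1)), Mul(-7335, Pow(-14707, -1))), Mul(-1, Function('V')(X))) = Add(Add(Mul(21998, Pow(10172, -1)), Mul(-7335, Pow(-14707, -1))), Mul(-1, Pow(Add(153, -8), -1))) = Add(Add(Mul(21998, Rational(1, 10172)), Mul(-7335, Rational(-1, 14707))), Mul(-1, Pow(145, -1))) = Add(Add(Rational(10999, 5086), Rational(7335, 14707)), Mul(-1, Rational(1, 145))) = Add(Rational(199068103, 74799802), Rational(-1, 145)) = Rational(28790075133, 10845971290)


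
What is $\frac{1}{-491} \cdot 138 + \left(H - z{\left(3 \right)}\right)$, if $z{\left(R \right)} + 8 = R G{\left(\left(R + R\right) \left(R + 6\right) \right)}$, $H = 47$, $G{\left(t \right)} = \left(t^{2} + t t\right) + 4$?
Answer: $- \frac{8569561}{491} \approx -17453.0$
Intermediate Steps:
$G{\left(t \right)} = 4 + 2 t^{2}$ ($G{\left(t \right)} = \left(t^{2} + t^{2}\right) + 4 = 2 t^{2} + 4 = 4 + 2 t^{2}$)
$z{\left(R \right)} = -8 + R \left(4 + 8 R^{2} \left(6 + R\right)^{2}\right)$ ($z{\left(R \right)} = -8 + R \left(4 + 2 \left(\left(R + R\right) \left(R + 6\right)\right)^{2}\right) = -8 + R \left(4 + 2 \left(2 R \left(6 + R\right)\right)^{2}\right) = -8 + R \left(4 + 2 \cdot 4 R^{2} \left(6 + R\right)^{2}\right) = -8 + R \left(4 + 8 R^{2} \left(6 + R\right)^{2}\right)$)
$\frac{1}{-491} \cdot 138 + \left(H - z{\left(3 \right)}\right) = \frac{1}{-491} \cdot 138 - \left(-55 + 12 + 8 \cdot 3^{3} \left(6 + 3\right)^{2}\right) = \left(- \frac{1}{491}\right) 138 + \left(47 - \left(-8 + 12 + 8 \cdot 27 \cdot 9^{2}\right)\right) = - \frac{138}{491} + \left(47 - \left(-8 + 12 + 8 \cdot 27 \cdot 81\right)\right) = - \frac{138}{491} + \left(47 - \left(-8 + 12 + 17496\right)\right) = - \frac{138}{491} + \left(47 - 17500\right) = - \frac{138}{491} - 17453 = - \frac{8569561}{491}$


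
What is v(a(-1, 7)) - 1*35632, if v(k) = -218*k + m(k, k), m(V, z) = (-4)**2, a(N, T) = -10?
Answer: -33436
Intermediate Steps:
m(V, z) = 16
v(k) = 16 - 218*k (v(k) = -218*k + 16 = 16 - 218*k)
v(a(-1, 7)) - 1*35632 = (16 - 218*(-10)) - 1*35632 = (16 + 2180) - 35632 = 2196 - 35632 = -33436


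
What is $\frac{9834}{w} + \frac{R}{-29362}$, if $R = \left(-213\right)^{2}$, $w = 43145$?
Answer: $- \frac{1668699597}{1266823490} \approx -1.3172$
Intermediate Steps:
$R = 45369$
$\frac{9834}{w} + \frac{R}{-29362} = \frac{9834}{43145} + \frac{45369}{-29362} = 9834 \cdot \frac{1}{43145} + 45369 \left(- \frac{1}{29362}\right) = \frac{9834}{43145} - \frac{45369}{29362} = - \frac{1668699597}{1266823490}$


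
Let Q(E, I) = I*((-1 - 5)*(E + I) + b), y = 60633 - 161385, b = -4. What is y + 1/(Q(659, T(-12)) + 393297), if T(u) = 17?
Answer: -32671556303/324277 ≈ -1.0075e+5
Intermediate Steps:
y = -100752
Q(E, I) = I*(-4 - 6*E - 6*I) (Q(E, I) = I*((-1 - 5)*(E + I) - 4) = I*(-6*(E + I) - 4) = I*((-6*E - 6*I) - 4) = I*(-4 - 6*E - 6*I))
y + 1/(Q(659, T(-12)) + 393297) = -100752 + 1/(-2*17*(2 + 3*659 + 3*17) + 393297) = -100752 + 1/(-2*17*(2 + 1977 + 51) + 393297) = -100752 + 1/(-2*17*2030 + 393297) = -100752 + 1/(-69020 + 393297) = -100752 + 1/324277 = -32671556303/324277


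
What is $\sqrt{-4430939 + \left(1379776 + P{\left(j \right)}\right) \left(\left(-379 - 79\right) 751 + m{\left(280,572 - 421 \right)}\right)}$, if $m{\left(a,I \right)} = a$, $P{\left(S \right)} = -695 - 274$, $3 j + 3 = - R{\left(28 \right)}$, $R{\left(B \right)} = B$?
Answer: $i \sqrt{473870063085} \approx 6.8838 \cdot 10^{5} i$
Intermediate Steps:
$j = - \frac{31}{3}$ ($j = -1 + \frac{\left(-1\right) 28}{3} = -1 + \frac{1}{3} \left(-28\right) = -1 - \frac{28}{3} = - \frac{31}{3} \approx -10.333$)
$P{\left(S \right)} = -969$ ($P{\left(S \right)} = -695 - 274 = -969$)
$\sqrt{-4430939 + \left(1379776 + P{\left(j \right)}\right) \left(\left(-379 - 79\right) 751 + m{\left(280,572 - 421 \right)}\right)} = \sqrt{-4430939 + \left(1379776 - 969\right) \left(\left(-379 - 79\right) 751 + 280\right)} = \sqrt{-4430939 + 1378807 \left(\left(-458\right) 751 + 280\right)} = \sqrt{-4430939 + 1378807 \left(-343958 + 280\right)} = \sqrt{-4430939 + 1378807 \left(-343678\right)} = \sqrt{-4430939 - 473865632146} = \sqrt{-473870063085} = i \sqrt{473870063085}$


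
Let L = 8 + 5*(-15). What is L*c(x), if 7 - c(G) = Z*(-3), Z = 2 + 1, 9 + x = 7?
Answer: -1072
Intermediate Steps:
x = -2 (x = -9 + 7 = -2)
Z = 3
L = -67 (L = 8 - 75 = -67)
c(G) = 16 (c(G) = 7 - 3*(-3) = 7 - 1*(-9) = 7 + 9 = 16)
L*c(x) = -67*16 = -1072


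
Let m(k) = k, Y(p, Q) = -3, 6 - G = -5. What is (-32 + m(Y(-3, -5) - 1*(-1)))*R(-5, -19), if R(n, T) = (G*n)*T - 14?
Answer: -35054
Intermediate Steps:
G = 11 (G = 6 - 1*(-5) = 6 + 5 = 11)
R(n, T) = -14 + 11*T*n (R(n, T) = (11*n)*T - 14 = 11*T*n - 14 = -14 + 11*T*n)
(-32 + m(Y(-3, -5) - 1*(-1)))*R(-5, -19) = (-32 + (-3 - 1*(-1)))*(-14 + 11*(-19)*(-5)) = (-32 + (-3 + 1))*(-14 + 1045) = (-32 - 2)*1031 = -34*1031 = -35054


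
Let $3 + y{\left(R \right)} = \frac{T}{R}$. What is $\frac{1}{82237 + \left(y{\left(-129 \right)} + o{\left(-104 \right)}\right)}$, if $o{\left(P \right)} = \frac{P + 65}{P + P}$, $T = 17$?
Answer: $\frac{2064}{169731091} \approx 1.216 \cdot 10^{-5}$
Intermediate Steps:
$y{\left(R \right)} = -3 + \frac{17}{R}$
$o{\left(P \right)} = \frac{65 + P}{2 P}$
$\frac{1}{82237 + \left(y{\left(-129 \right)} + o{\left(-104 \right)}\right)} = \frac{1}{82237 - \left(3 + \frac{17}{129} - \frac{65 - 104}{2 \left(-104\right)}\right)} = \frac{1}{82237 + \left(\left(-3 + 17 \left(- \frac{1}{129}\right)\right) + \frac{1}{2} \left(- \frac{1}{104}\right) \left(-39\right)\right)} = \frac{1}{82237 + \left(\left(-3 - \frac{17}{129}\right) + \frac{3}{16}\right)} = \frac{1}{82237 + \left(- \frac{404}{129} + \frac{3}{16}\right)} = \frac{1}{82237 - \frac{6077}{2064}} = \frac{1}{\frac{169731091}{2064}} = \frac{2064}{169731091}$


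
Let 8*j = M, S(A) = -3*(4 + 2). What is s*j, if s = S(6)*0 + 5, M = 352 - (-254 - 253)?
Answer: 4295/8 ≈ 536.88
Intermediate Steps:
S(A) = -18 (S(A) = -3*6 = -18)
M = 859 (M = 352 - 1*(-507) = 352 + 507 = 859)
s = 5 (s = -18*0 + 5 = 0 + 5 = 5)
j = 859/8 (j = (⅛)*859 = 859/8 ≈ 107.38)
s*j = 5*(859/8) = 4295/8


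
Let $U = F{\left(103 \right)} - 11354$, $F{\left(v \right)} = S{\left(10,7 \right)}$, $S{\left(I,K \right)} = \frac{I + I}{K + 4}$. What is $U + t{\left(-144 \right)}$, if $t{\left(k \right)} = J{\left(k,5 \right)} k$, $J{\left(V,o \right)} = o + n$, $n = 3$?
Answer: $- \frac{137546}{11} \approx -12504.0$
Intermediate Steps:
$S{\left(I,K \right)} = \frac{2 I}{4 + K}$
$F{\left(v \right)} = \frac{20}{11}$ ($F{\left(v \right)} = 2 \cdot 10 \frac{1}{4 + 7} = 2 \cdot 10 \cdot \frac{1}{11} = \frac{20}{11}$)
$J{\left(V,o \right)} = 3 + o$ ($J{\left(V,o \right)} = o + 3 = 3 + o$)
$U = - \frac{124874}{11}$ ($U = \frac{20}{11} - 11354 = - \frac{124874}{11} \approx -11352.0$)
$t{\left(k \right)} = 8 k$ ($t{\left(k \right)} = \left(3 + 5\right) k = 8 k$)
$U + t{\left(-144 \right)} = - \frac{124874}{11} + 8 \left(-144\right) = - \frac{124874}{11} - 1152 = - \frac{137546}{11}$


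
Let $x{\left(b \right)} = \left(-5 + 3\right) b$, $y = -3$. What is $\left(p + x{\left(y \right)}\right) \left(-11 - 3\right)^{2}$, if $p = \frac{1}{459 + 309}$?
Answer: $\frac{225841}{192} \approx 1176.3$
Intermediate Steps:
$x{\left(b \right)} = - 2 b$
$p = \frac{1}{768} \approx 0.0013021$
$\left(p + x{\left(y \right)}\right) \left(-11 - 3\right)^{2} = \left(\frac{1}{768} - -6\right) \left(-11 - 3\right)^{2} = \left(\frac{1}{768} + 6\right) \left(-14\right)^{2} = \frac{4609}{768} \cdot 196 = \frac{225841}{192}$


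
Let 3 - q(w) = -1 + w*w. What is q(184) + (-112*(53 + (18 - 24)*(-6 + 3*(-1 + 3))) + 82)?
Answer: -39706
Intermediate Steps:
q(w) = 4 - w² (q(w) = 3 - (-1 + w*w) = 3 - (-1 + w²) = 3 + (1 - w²) = 4 - w²)
q(184) + (-112*(53 + (18 - 24)*(-6 + 3*(-1 + 3))) + 82) = (4 - 1*184²) + (-112*(53 + (18 - 24)*(-6 + 3*(-1 + 3))) + 82) = (4 - 1*33856) + (-112*(53 - 6*(-6 + 3*2)) + 82) = (4 - 33856) + (-112*(53 - 6*(-6 + 6)) + 82) = -33852 + (-112*(53 - 6*0) + 82) = -33852 + (-112*(53 + 0) + 82) = -33852 + (-112*53 + 82) = -33852 + (-5936 + 82) = -33852 - 5854 = -39706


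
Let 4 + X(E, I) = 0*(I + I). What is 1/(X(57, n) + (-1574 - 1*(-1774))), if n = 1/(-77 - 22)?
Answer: 1/196 ≈ 0.0051020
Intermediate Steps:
n = -1/99 (n = 1/(-99) = -1/99 ≈ -0.010101)
X(E, I) = -4 (X(E, I) = -4 + 0*(I + I) = -4 + 0*(2*I) = -4 + 0 = -4)
1/(X(57, n) + (-1574 - 1*(-1774))) = 1/(-4 + (-1574 - 1*(-1774))) = 1/(-4 + (-1574 + 1774)) = 1/(-4 + 200) = 1/196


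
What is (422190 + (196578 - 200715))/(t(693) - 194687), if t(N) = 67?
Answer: -418053/194620 ≈ -2.1480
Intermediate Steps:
(422190 + (196578 - 200715))/(t(693) - 194687) = (422190 + (196578 - 200715))/(67 - 194687) = (422190 - 4137)/(-194620) = 418053*(-1/194620) = -418053/194620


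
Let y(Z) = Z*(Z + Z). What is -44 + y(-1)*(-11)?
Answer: -66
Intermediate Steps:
y(Z) = 2*Z**2 (y(Z) = Z*(2*Z) = 2*Z**2)
-44 + y(-1)*(-11) = -44 + (2*(-1)**2)*(-11) = -44 + (2*1)*(-11) = -44 + 2*(-11) = -44 - 22 = -66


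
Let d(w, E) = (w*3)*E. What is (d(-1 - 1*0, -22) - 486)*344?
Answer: -144480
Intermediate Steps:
d(w, E) = 3*E*w (d(w, E) = (3*w)*E = 3*E*w)
(d(-1 - 1*0, -22) - 486)*344 = (3*(-22)*(-1 - 1*0) - 486)*344 = (3*(-22)*(-1 + 0) - 486)*344 = (3*(-22)*(-1) - 486)*344 = (66 - 486)*344 = -420*344 = -144480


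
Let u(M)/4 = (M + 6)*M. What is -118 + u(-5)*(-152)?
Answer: 2922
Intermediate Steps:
u(M) = 4*M*(6 + M) (u(M) = 4*((M + 6)*M) = 4*((6 + M)*M) = 4*(M*(6 + M)) = 4*M*(6 + M))
-118 + u(-5)*(-152) = -118 + (4*(-5)*(6 - 5))*(-152) = -118 + (4*(-5)*1)*(-152) = -118 - 20*(-152) = -118 + 3040 = 2922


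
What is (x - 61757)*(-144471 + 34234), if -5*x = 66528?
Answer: 41373379181/5 ≈ 8.2747e+9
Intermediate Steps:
x = -66528/5 (x = -⅕*66528 = -66528/5 ≈ -13306.)
(x - 61757)*(-144471 + 34234) = (-66528/5 - 61757)*(-144471 + 34234) = -375313/5*(-110237) = 41373379181/5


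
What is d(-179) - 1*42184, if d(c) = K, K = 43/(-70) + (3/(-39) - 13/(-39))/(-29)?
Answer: -3339756613/79170 ≈ -42185.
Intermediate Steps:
K = -49333/79170 (K = 43*(-1/70) + (3*(-1/39) - 13*(-1/39))*(-1/29) = -43/70 + (-1/13 + 1/3)*(-1/29) = -43/70 + (10/39)*(-1/29) = -43/70 - 10/1131 = -49333/79170 ≈ -0.62313)
d(c) = -49333/79170
d(-179) - 1*42184 = -49333/79170 - 1*42184 = -49333/79170 - 42184 = -3339756613/79170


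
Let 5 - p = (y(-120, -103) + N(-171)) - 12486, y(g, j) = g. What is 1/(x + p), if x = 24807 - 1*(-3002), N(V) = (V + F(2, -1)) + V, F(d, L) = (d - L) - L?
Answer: 1/40758 ≈ 2.4535e-5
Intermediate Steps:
F(d, L) = d - 2*L
N(V) = 4 + 2*V (N(V) = (V + (2 - 2*(-1))) + V = (V + (2 + 2)) + V = (V + 4) + V = (4 + V) + V = 4 + 2*V)
x = 27809 (x = 24807 + 3002 = 27809)
p = 12949 (p = 5 - ((-120 + (4 + 2*(-171))) - 12486) = 5 - ((-120 + (4 - 342)) - 12486) = 5 - ((-120 - 338) - 12486) = 5 - (-458 - 12486) = 5 - 1*(-12944) = 5 + 12944 = 12949)
1/(x + p) = 1/(27809 + 12949) = 1/40758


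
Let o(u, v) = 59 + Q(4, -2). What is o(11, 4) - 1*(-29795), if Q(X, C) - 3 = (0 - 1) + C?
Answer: 29854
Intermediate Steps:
Q(X, C) = 2 + C (Q(X, C) = 3 + ((0 - 1) + C) = 3 + (-1 + C) = 2 + C)
o(u, v) = 59 (o(u, v) = 59 + (2 - 2) = 59 + 0 = 59)
o(11, 4) - 1*(-29795) = 59 - 1*(-29795) = 59 + 29795 = 29854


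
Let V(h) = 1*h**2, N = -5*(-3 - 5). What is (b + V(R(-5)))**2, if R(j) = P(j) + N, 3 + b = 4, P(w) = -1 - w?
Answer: 3751969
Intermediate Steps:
N = 40 (N = -5*(-8) = 40)
b = 1 (b = -3 + 4 = 1)
R(j) = 39 - j (R(j) = (-1 - j) + 40 = 39 - j)
V(h) = h**2
(b + V(R(-5)))**2 = (1 + (39 - 1*(-5))**2)**2 = (1 + (39 + 5)**2)**2 = (1 + 44**2)**2 = (1 + 1936)**2 = 1937**2 = 3751969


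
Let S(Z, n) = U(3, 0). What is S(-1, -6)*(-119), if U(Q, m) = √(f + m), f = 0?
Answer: 0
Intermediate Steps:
U(Q, m) = √m (U(Q, m) = √(0 + m) = √m)
S(Z, n) = 0 (S(Z, n) = √0 = 0)
S(-1, -6)*(-119) = 0*(-119) = 0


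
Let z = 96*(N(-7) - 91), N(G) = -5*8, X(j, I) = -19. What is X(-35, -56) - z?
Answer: 12557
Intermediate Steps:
N(G) = -40
z = -12576 (z = 96*(-40 - 91) = 96*(-131) = -12576)
X(-35, -56) - z = -19 - 1*(-12576) = -19 + 12576 = 12557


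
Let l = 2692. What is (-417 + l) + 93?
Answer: 2368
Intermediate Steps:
(-417 + l) + 93 = (-417 + 2692) + 93 = 2275 + 93 = 2368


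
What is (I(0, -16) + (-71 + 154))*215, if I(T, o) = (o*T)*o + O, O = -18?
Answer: 13975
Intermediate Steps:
I(T, o) = -18 + T*o² (I(T, o) = (o*T)*o - 18 = (T*o)*o - 18 = T*o² - 18 = -18 + T*o²)
(I(0, -16) + (-71 + 154))*215 = ((-18 + 0*(-16)²) + (-71 + 154))*215 = ((-18 + 0*256) + 83)*215 = ((-18 + 0) + 83)*215 = (-18 + 83)*215 = 65*215 = 13975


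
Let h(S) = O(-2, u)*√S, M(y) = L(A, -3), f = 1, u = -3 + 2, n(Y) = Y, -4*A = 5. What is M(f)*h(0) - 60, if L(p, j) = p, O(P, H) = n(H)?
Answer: -60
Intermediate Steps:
A = -5/4 (A = -¼*5 = -5/4 ≈ -1.2500)
u = -1
O(P, H) = H
M(y) = -5/4
h(S) = -√S
M(f)*h(0) - 60 = -(-5)*√0/4 - 60 = -(-5)*0/4 - 60 = -5/4*0 - 60 = 0 - 60 = -60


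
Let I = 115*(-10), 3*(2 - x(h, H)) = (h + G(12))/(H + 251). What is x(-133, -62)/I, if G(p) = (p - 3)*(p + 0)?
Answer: -1159/652050 ≈ -0.0017775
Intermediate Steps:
G(p) = p*(-3 + p) (G(p) = (-3 + p)*p = p*(-3 + p))
x(h, H) = 2 - (108 + h)/(3*(251 + H)) (x(h, H) = 2 - (h + 12*(-3 + 12))/(3*(H + 251)) = 2 - (h + 12*9)/(3*(251 + H)) = 2 - (h + 108)/(3*(251 + H)) = 2 - (108 + h)/(3*(251 + H)))
I = -1150
x(-133, -62)/I = ((1398 - 1*(-133) + 6*(-62))/(3*(251 - 62)))/(-1150) = ((1/3)*(1398 + 133 - 372)/189)*(-1/1150) = ((1/3)*(1/189)*1159)*(-1/1150) = (1159/567)*(-1/1150) = -1159/652050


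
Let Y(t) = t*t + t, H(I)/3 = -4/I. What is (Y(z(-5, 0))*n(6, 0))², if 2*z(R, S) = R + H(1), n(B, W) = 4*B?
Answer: 2340900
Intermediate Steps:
H(I) = -12/I (H(I) = 3*(-4/I) = -12/I)
z(R, S) = -6 + R/2 (z(R, S) = (R - 12/1)/2 = (R - 12*1)/2 = (R - 12)/2 = (-12 + R)/2 = -6 + R/2)
Y(t) = t + t² (Y(t) = t² + t = t + t²)
(Y(z(-5, 0))*n(6, 0))² = (((-6 + (½)*(-5))*(1 + (-6 + (½)*(-5))))*(4*6))² = (((-6 - 5/2)*(1 + (-6 - 5/2)))*24)² = (-17*(1 - 17/2)/2*24)² = (-17/2*(-15/2)*24)² = ((255/4)*24)² = 1530² = 2340900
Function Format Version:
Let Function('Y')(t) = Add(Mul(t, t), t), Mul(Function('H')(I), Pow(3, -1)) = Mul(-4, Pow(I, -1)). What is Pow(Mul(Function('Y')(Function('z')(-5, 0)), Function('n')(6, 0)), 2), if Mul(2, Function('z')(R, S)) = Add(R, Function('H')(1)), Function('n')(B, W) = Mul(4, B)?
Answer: 2340900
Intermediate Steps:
Function('H')(I) = Mul(-12, Pow(I, -1)) (Function('H')(I) = Mul(3, Mul(-4, Pow(I, -1))) = Mul(-12, Pow(I, -1)))
Function('z')(R, S) = Add(-6, Mul(Rational(1, 2), R)) (Function('z')(R, S) = Mul(Rational(1, 2), Add(R, Mul(-12, Pow(1, -1)))) = Mul(Rational(1, 2), Add(R, Mul(-12, 1))) = Mul(Rational(1, 2), Add(R, -12)) = Mul(Rational(1, 2), Add(-12, R)) = Add(-6, Mul(Rational(1, 2), R)))
Function('Y')(t) = Add(t, Pow(t, 2)) (Function('Y')(t) = Add(Pow(t, 2), t) = Add(t, Pow(t, 2)))
Pow(Mul(Function('Y')(Function('z')(-5, 0)), Function('n')(6, 0)), 2) = Pow(Mul(Mul(Add(-6, Mul(Rational(1, 2), -5)), Add(1, Add(-6, Mul(Rational(1, 2), -5)))), Mul(4, 6)), 2) = Pow(Mul(Mul(Add(-6, Rational(-5, 2)), Add(1, Add(-6, Rational(-5, 2)))), 24), 2) = Pow(Mul(Mul(Rational(-17, 2), Add(1, Rational(-17, 2))), 24), 2) = Pow(Mul(Mul(Rational(-17, 2), Rational(-15, 2)), 24), 2) = Pow(Mul(Rational(255, 4), 24), 2) = Pow(1530, 2) = 2340900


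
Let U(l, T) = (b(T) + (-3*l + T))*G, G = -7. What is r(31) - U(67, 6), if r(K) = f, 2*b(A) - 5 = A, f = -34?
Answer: -2721/2 ≈ -1360.5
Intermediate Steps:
b(A) = 5/2 + A/2
r(K) = -34
U(l, T) = -35/2 + 21*l - 21*T/2 (U(l, T) = ((5/2 + T/2) + (-3*l + T))*(-7) = ((5/2 + T/2) + (T - 3*l))*(-7) = (5/2 - 3*l + 3*T/2)*(-7) = -35/2 + 21*l - 21*T/2)
r(31) - U(67, 6) = -34 - (-35/2 + 21*67 - 21/2*6) = -34 - (-35/2 + 1407 - 63) = -34 - 1*2653/2 = -34 - 2653/2 = -2721/2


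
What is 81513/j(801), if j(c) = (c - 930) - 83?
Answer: -81513/212 ≈ -384.50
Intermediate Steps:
j(c) = -1013 + c (j(c) = (-930 + c) - 83 = -1013 + c)
81513/j(801) = 81513/(-1013 + 801) = 81513/(-212) = 81513*(-1/212) = -81513/212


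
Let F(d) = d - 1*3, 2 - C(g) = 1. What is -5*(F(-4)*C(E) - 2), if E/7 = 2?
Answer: 45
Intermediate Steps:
E = 14 (E = 7*2 = 14)
C(g) = 1 (C(g) = 2 - 1*1 = 2 - 1 = 1)
F(d) = -3 + d (F(d) = d - 3 = -3 + d)
-5*(F(-4)*C(E) - 2) = -5*((-3 - 4)*1 - 2) = -5*(-7*1 - 2) = -5*(-7 - 2) = -5*(-9) = 45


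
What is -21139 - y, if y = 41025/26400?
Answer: -7441475/352 ≈ -21141.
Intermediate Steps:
y = 547/352 (y = 41025*(1/26400) = 547/352 ≈ 1.5540)
-21139 - y = -21139 - 1*547/352 = -21139 - 547/352 = -7441475/352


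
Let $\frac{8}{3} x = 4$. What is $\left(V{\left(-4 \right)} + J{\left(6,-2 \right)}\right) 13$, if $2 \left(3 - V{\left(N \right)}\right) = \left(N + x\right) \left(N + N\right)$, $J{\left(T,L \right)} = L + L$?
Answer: $-143$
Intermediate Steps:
$J{\left(T,L \right)} = 2 L$
$x = \frac{3}{2}$ ($x = \frac{3}{8} \cdot 4 = \frac{3}{2} \approx 1.5$)
$V{\left(N \right)} = 3 - N \left(\frac{3}{2} + N\right)$ ($V{\left(N \right)} = 3 - \frac{\left(N + \frac{3}{2}\right) \left(N + N\right)}{2} = 3 - \frac{\left(\frac{3}{2} + N\right) 2 N}{2} = 3 - \frac{2 N \left(\frac{3}{2} + N\right)}{2} = 3 - N \left(\frac{3}{2} + N\right)$)
$\left(V{\left(-4 \right)} + J{\left(6,-2 \right)}\right) 13 = \left(\left(3 - \left(-4\right)^{2} - -6\right) + 2 \left(-2\right)\right) 13 = \left(\left(3 - 16 + 6\right) - 4\right) 13 = \left(-7 - 4\right) 13 = \left(-11\right) 13 = -143$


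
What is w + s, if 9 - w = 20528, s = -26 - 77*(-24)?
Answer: -18697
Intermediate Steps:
s = 1822 (s = -26 + 1848 = 1822)
w = -20519 (w = 9 - 1*20528 = 9 - 20528 = -20519)
w + s = -20519 + 1822 = -18697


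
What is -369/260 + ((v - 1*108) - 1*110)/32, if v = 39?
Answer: -14587/2080 ≈ -7.0130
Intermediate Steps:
-369/260 + ((v - 1*108) - 1*110)/32 = -369/260 + ((39 - 1*108) - 1*110)/32 = -369*1/260 + ((39 - 108) - 110)*(1/32) = -369/260 + (-69 - 110)*(1/32) = -369/260 - 179*1/32 = -369/260 - 179/32 = -14587/2080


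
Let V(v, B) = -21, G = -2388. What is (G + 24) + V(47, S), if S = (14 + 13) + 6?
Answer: -2385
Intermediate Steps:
S = 33 (S = 27 + 6 = 33)
(G + 24) + V(47, S) = (-2388 + 24) - 21 = -2364 - 21 = -2385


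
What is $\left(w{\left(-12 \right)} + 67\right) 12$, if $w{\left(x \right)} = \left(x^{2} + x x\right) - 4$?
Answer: $4212$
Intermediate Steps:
$w{\left(x \right)} = -4 + 2 x^{2}$ ($w{\left(x \right)} = \left(x^{2} + x^{2}\right) - 4 = 2 x^{2} - 4 = -4 + 2 x^{2}$)
$\left(w{\left(-12 \right)} + 67\right) 12 = \left(\left(-4 + 2 \left(-12\right)^{2}\right) + 67\right) 12 = \left(\left(-4 + 2 \cdot 144\right) + 67\right) 12 = \left(\left(-4 + 288\right) + 67\right) 12 = \left(284 + 67\right) 12 = 351 \cdot 12 = 4212$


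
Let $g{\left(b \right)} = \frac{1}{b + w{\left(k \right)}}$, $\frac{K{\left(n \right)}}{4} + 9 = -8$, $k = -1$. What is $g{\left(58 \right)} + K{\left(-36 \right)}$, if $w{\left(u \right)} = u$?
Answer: $- \frac{3875}{57} \approx -67.982$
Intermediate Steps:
$K{\left(n \right)} = -68$ ($K{\left(n \right)} = -36 + 4 \left(-8\right) = -36 - 32 = -68$)
$g{\left(b \right)} = \frac{1}{-1 + b}$ ($g{\left(b \right)} = \frac{1}{b - 1} = \frac{1}{-1 + b}$)
$g{\left(58 \right)} + K{\left(-36 \right)} = \frac{1}{-1 + 58} - 68 = \frac{1}{57} - 68 = - \frac{3875}{57}$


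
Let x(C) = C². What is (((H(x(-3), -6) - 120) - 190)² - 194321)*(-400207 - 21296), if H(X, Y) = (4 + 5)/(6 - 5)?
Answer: 43718291160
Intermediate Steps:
H(X, Y) = 9 (H(X, Y) = 9/1 = 9*1 = 9)
(((H(x(-3), -6) - 120) - 190)² - 194321)*(-400207 - 21296) = (((9 - 120) - 190)² - 194321)*(-400207 - 21296) = ((-111 - 190)² - 194321)*(-421503) = ((-301)² - 194321)*(-421503) = (90601 - 194321)*(-421503) = -103720*(-421503) = 43718291160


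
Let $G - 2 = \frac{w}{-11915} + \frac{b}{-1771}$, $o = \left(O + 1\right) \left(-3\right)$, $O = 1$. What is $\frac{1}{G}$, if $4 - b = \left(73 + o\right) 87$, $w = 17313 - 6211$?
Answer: $\frac{21101465}{91946163} \approx 0.2295$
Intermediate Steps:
$w = 11102$
$o = -6$ ($o = \left(1 + 1\right) \left(-3\right) = 2 \left(-3\right) = -6$)
$b = -5825$ ($b = 4 - \left(73 - 6\right) 87 = 4 - 67 \cdot 87 = 4 - 5829 = -5825$)
$G = \frac{91946163}{21101465}$ ($G = 2 + \left(\frac{11102}{-11915} - \frac{5825}{-1771}\right) = 2 + \left(11102 \left(- \frac{1}{11915}\right) - - \frac{5825}{1771}\right) = 2 + \left(- \frac{11102}{11915} + \frac{5825}{1771}\right) = 2 + \frac{49743233}{21101465} = \frac{91946163}{21101465} \approx 4.3573$)
$\frac{1}{G} = \frac{1}{\frac{91946163}{21101465}} = \frac{21101465}{91946163}$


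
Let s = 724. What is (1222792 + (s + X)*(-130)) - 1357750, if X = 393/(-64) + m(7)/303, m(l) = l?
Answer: -2213429273/9696 ≈ -2.2828e+5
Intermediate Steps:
X = -118631/19392 (X = 393/(-64) + 7/303 = 393*(-1/64) + 7*(1/303) = -393/64 + 7/303 = -118631/19392 ≈ -6.1175)
(1222792 + (s + X)*(-130)) - 1357750 = (1222792 + (724 - 118631/19392)*(-130)) - 1357750 = (1222792 + (13921177/19392)*(-130)) - 1357750 = (1222792 - 904876505/9696) - 1357750 = 10951314727/9696 - 1357750 = -2213429273/9696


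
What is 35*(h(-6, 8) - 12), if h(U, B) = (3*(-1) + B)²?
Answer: 455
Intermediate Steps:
h(U, B) = (-3 + B)²
35*(h(-6, 8) - 12) = 35*((-3 + 8)² - 12) = 35*(5² - 12) = 35*(25 - 12) = 35*13 = 455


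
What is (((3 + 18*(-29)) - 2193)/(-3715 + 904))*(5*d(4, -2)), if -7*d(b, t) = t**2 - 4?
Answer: 0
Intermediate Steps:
d(b, t) = 4/7 - t**2/7 (d(b, t) = -(t**2 - 4)/7 = -(-4 + t**2)/7 = 4/7 - t**2/7)
(((3 + 18*(-29)) - 2193)/(-3715 + 904))*(5*d(4, -2)) = (((3 + 18*(-29)) - 2193)/(-3715 + 904))*(5*(4/7 - 1/7*(-2)**2)) = (((3 - 522) - 2193)/(-2811))*(5*(4/7 - 1/7*4)) = ((-519 - 2193)*(-1/2811))*(5*(4/7 - 4/7)) = (-2712*(-1/2811))*(5*0) = (904/937)*0 = 0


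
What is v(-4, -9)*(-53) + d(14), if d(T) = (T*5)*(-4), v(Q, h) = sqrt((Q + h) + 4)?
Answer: -280 - 159*I ≈ -280.0 - 159.0*I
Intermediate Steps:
v(Q, h) = sqrt(4 + Q + h)
d(T) = -20*T (d(T) = (5*T)*(-4) = -20*T)
v(-4, -9)*(-53) + d(14) = sqrt(4 - 4 - 9)*(-53) - 20*14 = sqrt(-9)*(-53) - 280 = (3*I)*(-53) - 280 = -159*I - 280 = -280 - 159*I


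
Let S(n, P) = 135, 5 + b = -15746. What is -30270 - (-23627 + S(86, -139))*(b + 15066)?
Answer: -16122290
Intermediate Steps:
b = -15751 (b = -5 - 15746 = -15751)
-30270 - (-23627 + S(86, -139))*(b + 15066) = -30270 - (-23627 + 135)*(-15751 + 15066) = -30270 - (-23492)*(-685) = -30270 - 1*16092020 = -30270 - 16092020 = -16122290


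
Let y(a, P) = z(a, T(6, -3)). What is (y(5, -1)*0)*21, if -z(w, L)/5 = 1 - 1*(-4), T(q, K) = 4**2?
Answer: 0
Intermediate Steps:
T(q, K) = 16
z(w, L) = -25 (z(w, L) = -5*(1 - 1*(-4)) = -5*(1 + 4) = -5*5 = -25)
y(a, P) = -25
(y(5, -1)*0)*21 = -25*0*21 = 0*21 = 0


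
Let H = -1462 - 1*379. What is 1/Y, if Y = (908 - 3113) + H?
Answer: -1/4046 ≈ -0.00024716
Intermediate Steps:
H = -1841 (H = -1462 - 379 = -1841)
Y = -4046 (Y = (908 - 3113) - 1841 = -2205 - 1841 = -4046)
1/Y = 1/(-4046) = -1/4046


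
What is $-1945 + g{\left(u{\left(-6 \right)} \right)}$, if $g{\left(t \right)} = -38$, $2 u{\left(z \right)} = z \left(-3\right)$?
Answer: $-1983$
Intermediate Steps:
$u{\left(z \right)} = - \frac{3 z}{2}$ ($u{\left(z \right)} = \frac{z \left(-3\right)}{2} = \frac{\left(-3\right) z}{2} = - \frac{3 z}{2}$)
$-1945 + g{\left(u{\left(-6 \right)} \right)} = -1945 - 38 = -1983$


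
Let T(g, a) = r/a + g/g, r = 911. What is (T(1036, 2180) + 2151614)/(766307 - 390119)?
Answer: 4690521611/820089840 ≈ 5.7195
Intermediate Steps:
T(g, a) = 1 + 911/a (T(g, a) = 911/a + g/g = 911/a + 1 = 1 + 911/a)
(T(1036, 2180) + 2151614)/(766307 - 390119) = ((911 + 2180)/2180 + 2151614)/(766307 - 390119) = ((1/2180)*3091 + 2151614)/376188 = (3091/2180 + 2151614)*(1/376188) = (4690521611/2180)*(1/376188) = 4690521611/820089840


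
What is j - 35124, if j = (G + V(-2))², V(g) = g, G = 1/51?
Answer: -91347323/2601 ≈ -35120.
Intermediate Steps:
G = 1/51 ≈ 0.019608
j = 10201/2601 (j = (1/51 - 2)² = (-101/51)² = 10201/2601 ≈ 3.9220)
j - 35124 = 10201/2601 - 35124 = -91347323/2601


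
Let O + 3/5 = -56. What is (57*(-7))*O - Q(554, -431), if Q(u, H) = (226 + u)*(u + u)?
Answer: -4208283/5 ≈ -8.4166e+5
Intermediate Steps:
O = -283/5 (O = -3/5 - 56 = -283/5 ≈ -56.600)
Q(u, H) = 2*u*(226 + u) (Q(u, H) = (226 + u)*(2*u) = 2*u*(226 + u))
(57*(-7))*O - Q(554, -431) = (57*(-7))*(-283/5) - 2*554*(226 + 554) = -399*(-283/5) - 2*554*780 = 112917/5 - 1*864240 = 112917/5 - 864240 = -4208283/5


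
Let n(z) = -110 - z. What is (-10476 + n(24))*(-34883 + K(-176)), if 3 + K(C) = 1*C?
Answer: 372007820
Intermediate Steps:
K(C) = -3 + C (K(C) = -3 + 1*C = -3 + C)
(-10476 + n(24))*(-34883 + K(-176)) = (-10476 + (-110 - 1*24))*(-34883 + (-3 - 176)) = (-10476 + (-110 - 24))*(-34883 - 179) = (-10476 - 134)*(-35062) = -10610*(-35062) = 372007820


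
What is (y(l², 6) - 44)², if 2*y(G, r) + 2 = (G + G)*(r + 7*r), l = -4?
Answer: 522729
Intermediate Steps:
y(G, r) = -1 + 8*G*r (y(G, r) = -1 + ((G + G)*(r + 7*r))/2 = -1 + ((2*G)*(8*r))/2 = -1 + (16*G*r)/2 = -1 + 8*G*r)
(y(l², 6) - 44)² = ((-1 + 8*(-4)²*6) - 44)² = ((-1 + 8*16*6) - 44)² = ((-1 + 768) - 44)² = (767 - 44)² = 723² = 522729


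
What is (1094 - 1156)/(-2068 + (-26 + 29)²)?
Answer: 62/2059 ≈ 0.030112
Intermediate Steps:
(1094 - 1156)/(-2068 + (-26 + 29)²) = -62/(-2068 + 3²) = -62/(-2068 + 9) = -62/(-2059) = -62*(-1/2059) = 62/2059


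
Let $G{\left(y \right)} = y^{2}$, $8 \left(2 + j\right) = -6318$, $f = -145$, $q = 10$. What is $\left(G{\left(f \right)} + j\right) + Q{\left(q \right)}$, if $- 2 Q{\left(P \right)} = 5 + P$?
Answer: $\frac{80903}{4} \approx 20226.0$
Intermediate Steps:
$j = - \frac{3167}{4}$ ($j = -2 + \frac{1}{8} \left(-6318\right) = -2 - \frac{3159}{4} = - \frac{3167}{4} \approx -791.75$)
$Q{\left(P \right)} = - \frac{5}{2} - \frac{P}{2}$ ($Q{\left(P \right)} = - \frac{5 + P}{2} = - \frac{5}{2} - \frac{P}{2}$)
$\left(G{\left(f \right)} + j\right) + Q{\left(q \right)} = \left(\left(-145\right)^{2} - \frac{3167}{4}\right) - \frac{15}{2} = \left(21025 - \frac{3167}{4}\right) - \frac{15}{2} = \frac{80933}{4} - \frac{15}{2} = \frac{80903}{4}$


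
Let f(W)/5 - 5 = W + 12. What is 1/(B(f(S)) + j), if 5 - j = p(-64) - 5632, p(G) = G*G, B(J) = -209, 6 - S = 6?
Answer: 1/1332 ≈ 0.00075075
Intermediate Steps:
S = 0 (S = 6 - 1*6 = 6 - 6 = 0)
f(W) = 85 + 5*W (f(W) = 25 + 5*(W + 12) = 25 + 5*(12 + W) = 25 + (60 + 5*W) = 85 + 5*W)
p(G) = G²
j = 1541 (j = 5 - ((-64)² - 5632) = 5 - (4096 - 5632) = 5 - 1*(-1536) = 5 + 1536 = 1541)
1/(B(f(S)) + j) = 1/(-209 + 1541) = 1/1332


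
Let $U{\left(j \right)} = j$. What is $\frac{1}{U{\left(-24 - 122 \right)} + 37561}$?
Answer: $\frac{1}{37415} \approx 2.6727 \cdot 10^{-5}$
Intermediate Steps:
$\frac{1}{U{\left(-24 - 122 \right)} + 37561} = \frac{1}{\left(-24 - 122\right) + 37561} = \frac{1}{-146 + 37561} = \frac{1}{37415}$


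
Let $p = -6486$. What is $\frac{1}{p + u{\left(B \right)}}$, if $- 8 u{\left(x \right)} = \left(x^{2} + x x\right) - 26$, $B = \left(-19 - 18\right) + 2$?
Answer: $- \frac{1}{6789} \approx -0.0001473$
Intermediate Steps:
$B = -35$ ($B = -37 + 2 = -35$)
$u{\left(x \right)} = \frac{13}{4} - \frac{x^{2}}{4}$ ($u{\left(x \right)} = - \frac{\left(x^{2} + x x\right) - 26}{8} = - \frac{\left(x^{2} + x^{2}\right) - 26}{8} = - \frac{2 x^{2} - 26}{8} = - \frac{-26 + 2 x^{2}}{8} = \frac{13}{4} - \frac{x^{2}}{4}$)
$\frac{1}{p + u{\left(B \right)}} = \frac{1}{-6486 + \left(\frac{13}{4} - \frac{\left(-35\right)^{2}}{4}\right)} = \frac{1}{-6486 + \left(\frac{13}{4} - \frac{1225}{4}\right)} = \frac{1}{-6486 - 303} = \frac{1}{-6789} = - \frac{1}{6789}$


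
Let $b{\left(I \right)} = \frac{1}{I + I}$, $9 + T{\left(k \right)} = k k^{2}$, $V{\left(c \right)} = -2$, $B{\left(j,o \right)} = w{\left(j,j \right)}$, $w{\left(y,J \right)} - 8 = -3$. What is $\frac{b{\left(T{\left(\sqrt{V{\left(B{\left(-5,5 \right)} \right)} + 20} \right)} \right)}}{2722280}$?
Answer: $\frac{1}{3479073840} + \frac{\sqrt{2}}{579845640} \approx 2.7264 \cdot 10^{-9}$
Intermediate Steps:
$w{\left(y,J \right)} = 5$ ($w{\left(y,J \right)} = 8 - 3 = 5$)
$B{\left(j,o \right)} = 5$
$T{\left(k \right)} = -9 + k^{3}$ ($T{\left(k \right)} = -9 + k k^{2} = -9 + k^{3}$)
$b{\left(I \right)} = \frac{1}{2 I}$
$\frac{b{\left(T{\left(\sqrt{V{\left(B{\left(-5,5 \right)} \right)} + 20} \right)} \right)}}{2722280} = \frac{\frac{1}{2} \frac{1}{-9 + \left(\sqrt{-2 + 20}\right)^{3}}}{2722280} = \frac{1}{2 \left(-9 + \left(\sqrt{18}\right)^{3}\right)} \frac{1}{2722280} = \frac{1}{2 \left(-9 + \left(3 \sqrt{2}\right)^{3}\right)} \frac{1}{2722280} = \frac{1}{2 \left(-9 + 54 \sqrt{2}\right)} \frac{1}{2722280} = \frac{1}{5444560 \left(-9 + 54 \sqrt{2}\right)}$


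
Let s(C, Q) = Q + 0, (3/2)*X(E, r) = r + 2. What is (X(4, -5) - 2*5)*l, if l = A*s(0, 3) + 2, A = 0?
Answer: -24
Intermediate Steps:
X(E, r) = 4/3 + 2*r/3 (X(E, r) = 2*(r + 2)/3 = 2*(2 + r)/3 = 4/3 + 2*r/3)
s(C, Q) = Q
l = 2 (l = 0*3 + 2 = 0 + 2 = 2)
(X(4, -5) - 2*5)*l = ((4/3 + (⅔)*(-5)) - 2*5)*2 = ((4/3 - 10/3) - 10)*2 = (-2 - 10)*2 = -12*2 = -24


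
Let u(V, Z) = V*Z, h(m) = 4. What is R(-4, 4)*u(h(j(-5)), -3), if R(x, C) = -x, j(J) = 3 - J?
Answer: -48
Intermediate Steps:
R(x, C) = -x
R(-4, 4)*u(h(j(-5)), -3) = (-1*(-4))*(4*(-3)) = 4*(-12) = -48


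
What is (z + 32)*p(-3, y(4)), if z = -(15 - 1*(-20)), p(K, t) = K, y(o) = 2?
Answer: 9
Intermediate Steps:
z = -35 (z = -(15 + 20) = -1*35 = -35)
(z + 32)*p(-3, y(4)) = (-35 + 32)*(-3) = -3*(-3) = 9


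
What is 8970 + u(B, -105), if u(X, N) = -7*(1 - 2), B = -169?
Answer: 8977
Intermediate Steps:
u(X, N) = 7 (u(X, N) = -7*(-1) = 7)
8970 + u(B, -105) = 8970 + 7 = 8977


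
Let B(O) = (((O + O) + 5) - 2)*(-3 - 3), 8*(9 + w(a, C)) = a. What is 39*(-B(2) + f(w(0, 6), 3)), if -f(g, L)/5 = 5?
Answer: 663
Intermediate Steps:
w(a, C) = -9 + a/8
B(O) = -18 - 12*O (B(O) = ((2*O + 5) - 2)*(-6) = ((5 + 2*O) - 2)*(-6) = (3 + 2*O)*(-6) = -18 - 12*O)
f(g, L) = -25 (f(g, L) = -5*5 = -25)
39*(-B(2) + f(w(0, 6), 3)) = 39*(-(-18 - 12*2) - 25) = 39*(-(-18 - 24) - 25) = 39*(-1*(-42) - 25) = 39*(42 - 25) = 39*17 = 663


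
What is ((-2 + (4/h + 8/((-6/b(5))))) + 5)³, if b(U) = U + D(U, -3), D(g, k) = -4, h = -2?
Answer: -1/27 ≈ -0.037037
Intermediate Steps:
b(U) = -4 + U (b(U) = U - 4 = -4 + U)
((-2 + (4/h + 8/((-6/b(5))))) + 5)³ = ((-2 + (4/(-2) + 8/((-6/(-4 + 5))))) + 5)³ = ((-2 + (4*(-½) + 8/((-6/1)))) + 5)³ = ((-2 + (-2 + 8/((-6*1)))) + 5)³ = ((-2 + (-2 + 8/(-6))) + 5)³ = ((-2 + (-2 + 8*(-⅙))) + 5)³ = ((-2 + (-2 - 4/3)) + 5)³ = ((-2 - 10/3) + 5)³ = (-16/3 + 5)³ = (-⅓)³ = -1/27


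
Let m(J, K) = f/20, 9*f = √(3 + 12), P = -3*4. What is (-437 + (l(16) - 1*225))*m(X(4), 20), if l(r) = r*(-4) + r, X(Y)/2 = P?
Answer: -71*√15/18 ≈ -15.277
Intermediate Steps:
P = -12
f = √15/9 (f = √(3 + 12)/9 = √15/9 ≈ 0.43033)
X(Y) = -24 (X(Y) = 2*(-12) = -24)
m(J, K) = √15/180 (m(J, K) = (√15/9)/20 = (√15/9)*(1/20) = √15/180)
l(r) = -3*r (l(r) = -4*r + r = -3*r)
(-437 + (l(16) - 1*225))*m(X(4), 20) = (-437 + (-3*16 - 1*225))*(√15/180) = (-437 + (-48 - 225))*(√15/180) = (-437 - 273)*(√15/180) = -71*√15/18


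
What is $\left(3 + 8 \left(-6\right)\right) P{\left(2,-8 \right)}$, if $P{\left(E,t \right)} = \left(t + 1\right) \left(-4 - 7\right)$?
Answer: $-3465$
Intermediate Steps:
$P{\left(E,t \right)} = -11 - 11 t$ ($P{\left(E,t \right)} = \left(1 + t\right) \left(-11\right) = -11 - 11 t$)
$\left(3 + 8 \left(-6\right)\right) P{\left(2,-8 \right)} = \left(3 + 8 \left(-6\right)\right) \left(-11 - -88\right) = \left(3 - 48\right) \left(-11 + 88\right) = \left(-45\right) 77 = -3465$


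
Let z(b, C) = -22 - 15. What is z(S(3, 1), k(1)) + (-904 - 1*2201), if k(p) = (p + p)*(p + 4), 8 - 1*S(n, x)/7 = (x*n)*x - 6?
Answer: -3142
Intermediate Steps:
S(n, x) = 98 - 7*n*x**2 (S(n, x) = 56 - 7*((x*n)*x - 6) = 56 - 7*((n*x)*x - 6) = 56 - 7*(n*x**2 - 6) = 56 - 7*(-6 + n*x**2) = 56 + (42 - 7*n*x**2) = 98 - 7*n*x**2)
k(p) = 2*p*(4 + p) (k(p) = (2*p)*(4 + p) = 2*p*(4 + p))
z(b, C) = -37
z(S(3, 1), k(1)) + (-904 - 1*2201) = -37 + (-904 - 1*2201) = -37 + (-904 - 2201) = -37 - 3105 = -3142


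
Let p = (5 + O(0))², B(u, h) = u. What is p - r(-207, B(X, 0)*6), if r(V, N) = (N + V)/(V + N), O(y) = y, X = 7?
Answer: 24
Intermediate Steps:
r(V, N) = 1 (r(V, N) = (N + V)/(N + V) = 1)
p = 25 (p = (5 + 0)² = 5² = 25)
p - r(-207, B(X, 0)*6) = 25 - 1*1 = 25 - 1 = 24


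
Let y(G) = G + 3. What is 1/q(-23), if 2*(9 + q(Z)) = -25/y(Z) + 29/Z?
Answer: -184/1657 ≈ -0.11104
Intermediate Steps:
y(G) = 3 + G
q(Z) = -9 - 25/(2*(3 + Z)) + 29/(2*Z) (q(Z) = -9 + (-25/(3 + Z) + 29/Z)/2 = -9 + (-25/(2*(3 + Z)) + 29/(2*Z)) = -9 - 25/(2*(3 + Z)) + 29/(2*Z))
1/q(-23) = 1/((½)*(87 - 50*(-23) - 18*(-23)²)/(-23*(3 - 23))) = 1/((½)*(-1/23)*(87 + 1150 - 18*529)/(-20)) = 1/((½)*(-1/23)*(-1/20)*(87 + 1150 - 9522)) = 1/((½)*(-1/23)*(-1/20)*(-8285)) = 1/(-1657/184) = -184/1657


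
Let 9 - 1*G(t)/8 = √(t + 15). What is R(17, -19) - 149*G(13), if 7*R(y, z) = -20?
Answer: -75116/7 + 2384*√7 ≈ -4423.4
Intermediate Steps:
R(y, z) = -20/7 (R(y, z) = (⅐)*(-20) = -20/7)
G(t) = 72 - 8*√(15 + t) (G(t) = 72 - 8*√(t + 15) = 72 - 8*√(15 + t))
R(17, -19) - 149*G(13) = -20/7 - 149*(72 - 8*√(15 + 13)) = -20/7 - 149*(72 - 16*√7) = -20/7 + (-10728 + 2384*√7) = -75116/7 + 2384*√7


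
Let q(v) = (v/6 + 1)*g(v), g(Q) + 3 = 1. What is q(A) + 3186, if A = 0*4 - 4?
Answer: 9556/3 ≈ 3185.3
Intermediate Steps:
g(Q) = -2 (g(Q) = -3 + 1 = -2)
A = -4 (A = 0 - 4 = -4)
q(v) = -2 - v/3 (q(v) = (v/6 + 1)*(-2) = (1 + v/6)*(-2) = -2 - v/3)
q(A) + 3186 = (-2 - ⅓*(-4)) + 3186 = (-2 + 4/3) + 3186 = -⅔ + 3186 = 9556/3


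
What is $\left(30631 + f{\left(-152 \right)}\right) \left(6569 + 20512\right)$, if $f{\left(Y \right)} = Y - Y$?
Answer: $829518111$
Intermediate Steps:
$f{\left(Y \right)} = 0$
$\left(30631 + f{\left(-152 \right)}\right) \left(6569 + 20512\right) = \left(30631 + 0\right) \left(6569 + 20512\right) = 30631 \cdot 27081 = 829518111$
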